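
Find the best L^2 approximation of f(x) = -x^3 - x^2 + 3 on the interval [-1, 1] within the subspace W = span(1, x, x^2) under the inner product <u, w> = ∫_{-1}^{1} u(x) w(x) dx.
g(x) = -x^2 - 3*x/5 + 3

The best approximation g ∈ W is the orthogonal projection of f onto W. Writing g = a_0 + a_1 x + a_2 x^2, the coefficients solve the normal equations G · a = b where
  G_{ij} = <φ_i, φ_j> and b_i = <f, φ_i>, with φ_0 = 1, φ_1 = x, φ_2 = x^2.
G =
  [2, 0, 2/3]
  [0, 2/3, 0]
  [2/3, 0, 2/5],
b = (16/3, -2/5, 8/5).
Solving gives a_0 = 3, a_1 = -3/5, a_2 = -1, so
  g(x) = -x^2 - 3*x/5 + 3.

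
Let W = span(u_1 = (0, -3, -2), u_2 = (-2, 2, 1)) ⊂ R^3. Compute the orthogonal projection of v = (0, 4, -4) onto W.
proj_W(v) = (-40/53, 52/53, 28/53)

Set up U = [u_1 | ... | u_2] ∈ R^(3×2). The projector onto W = col(U) is P = U (U^T U)^(-1) U^T.
Compute U^T U =
  [13, -8]
  [-8, 9],
and U^T v = (-4, 4).
Solve U^T U · c = U^T v for the coefficients: c = (-4/53, 20/53). The projection is proj_W(v) = U c.
Check: (v - proj_W(v)) · u_1 = 0  (should be 0).
Check: (v - proj_W(v)) · u_2 = 0  (should be 0).
Result: proj_W(v) = (-40/53, 52/53, 28/53).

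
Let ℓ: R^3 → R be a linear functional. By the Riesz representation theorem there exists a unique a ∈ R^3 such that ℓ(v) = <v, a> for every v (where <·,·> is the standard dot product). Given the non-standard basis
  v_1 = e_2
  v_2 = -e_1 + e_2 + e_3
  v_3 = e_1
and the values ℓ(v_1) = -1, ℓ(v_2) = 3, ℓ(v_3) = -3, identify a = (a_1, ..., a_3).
a = (-3, -1, 1)

Write a = (a_1, ..., a_3) in the standard basis. For each basis vector v_i, ℓ(v_i) = <v_i, a> is a linear equation in the a_j's. Collect the n equations into a matrix system V a = ℓ, where row i of V is v_i (expressed in the standard basis). Since V is invertible (lower-triangular with 1s on the diagonal, up to permutation), solve by back-substitution:
  V =
[[0, 1, 0],
 [-1, 1, 1],
 [1, 0, 0]]
  V a = (-1, 3, -3)
Solving gives a = (-3, -1, 1).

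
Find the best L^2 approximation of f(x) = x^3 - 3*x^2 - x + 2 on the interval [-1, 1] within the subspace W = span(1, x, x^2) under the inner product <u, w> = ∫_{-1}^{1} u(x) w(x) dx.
g(x) = -3*x^2 - 2*x/5 + 2

The best approximation g ∈ W is the orthogonal projection of f onto W. Writing g = a_0 + a_1 x + a_2 x^2, the coefficients solve the normal equations G · a = b where
  G_{ij} = <φ_i, φ_j> and b_i = <f, φ_i>, with φ_0 = 1, φ_1 = x, φ_2 = x^2.
G =
  [2, 0, 2/3]
  [0, 2/3, 0]
  [2/3, 0, 2/5],
b = (2, -4/15, 2/15).
Solving gives a_0 = 2, a_1 = -2/5, a_2 = -3, so
  g(x) = -3*x^2 - 2*x/5 + 2.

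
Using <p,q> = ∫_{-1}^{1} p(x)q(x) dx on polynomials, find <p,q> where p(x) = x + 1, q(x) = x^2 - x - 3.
<p,q> = -6

Expand the product: p(x)·q(x) = x^3 - 4*x - 3.
∫_{-1}^{1} of each monomial x^k gives [2/(k+1) if k even, 0 if k odd]. Integrating term-by-term (or equivalently evaluating the antiderivative F(x) = x^4/4 - 2*x^2 - 3*x at the endpoints):
  F(1) − F(−1) = -19/4 − (5/4) = -6.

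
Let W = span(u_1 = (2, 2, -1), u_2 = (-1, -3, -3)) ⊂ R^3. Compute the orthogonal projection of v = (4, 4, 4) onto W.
proj_W(v) = (184/73, 376/73, 244/73)

Set up U = [u_1 | ... | u_2] ∈ R^(3×2). The projector onto W = col(U) is P = U (U^T U)^(-1) U^T.
Compute U^T U =
  [9, -5]
  [-5, 19],
and U^T v = (12, -28).
Solve U^T U · c = U^T v for the coefficients: c = (44/73, -96/73). The projection is proj_W(v) = U c.
Check: (v - proj_W(v)) · u_1 = 0  (should be 0).
Check: (v - proj_W(v)) · u_2 = 0  (should be 0).
Result: proj_W(v) = (184/73, 376/73, 244/73).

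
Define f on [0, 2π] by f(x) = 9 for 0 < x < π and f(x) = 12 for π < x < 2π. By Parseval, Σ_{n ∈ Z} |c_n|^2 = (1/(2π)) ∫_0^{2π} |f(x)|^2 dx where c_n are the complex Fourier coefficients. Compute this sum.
Σ |c_n|^2 = 225/2

Parseval equates the L^2 energy of f (normalised by 1/(2π)) with the ℓ^2 sum of its Fourier coefficients: (1/(2π)) ∫_0^{2π} |f|^2 = Σ |c_n|^2.
Compute the left side: (1/(2π)) [∫_0^π 9^2 dx + ∫_π^{2π} 12^2 dx] = (1/(2π)) · (81π + 144π) = (81 + 144)/2 = 225/2.
So Σ_{n ∈ Z} |c_n|^2 = 225/2.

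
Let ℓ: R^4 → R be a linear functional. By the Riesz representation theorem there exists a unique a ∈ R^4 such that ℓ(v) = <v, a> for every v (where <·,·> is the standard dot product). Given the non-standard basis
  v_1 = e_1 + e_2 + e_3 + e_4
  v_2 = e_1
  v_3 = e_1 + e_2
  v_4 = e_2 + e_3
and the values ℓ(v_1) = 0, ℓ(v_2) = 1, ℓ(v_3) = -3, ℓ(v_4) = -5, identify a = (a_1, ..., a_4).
a = (1, -4, -1, 4)

Write a = (a_1, ..., a_4) in the standard basis. For each basis vector v_i, ℓ(v_i) = <v_i, a> is a linear equation in the a_j's. Collect the n equations into a matrix system V a = ℓ, where row i of V is v_i (expressed in the standard basis). Since V is invertible (lower-triangular with 1s on the diagonal, up to permutation), solve by back-substitution:
  V =
[[1, 1, 1, 1],
 [1, 0, 0, 0],
 [1, 1, 0, 0],
 [0, 1, 1, 0]]
  V a = (0, 1, -3, -5)
Solving gives a = (1, -4, -1, 4).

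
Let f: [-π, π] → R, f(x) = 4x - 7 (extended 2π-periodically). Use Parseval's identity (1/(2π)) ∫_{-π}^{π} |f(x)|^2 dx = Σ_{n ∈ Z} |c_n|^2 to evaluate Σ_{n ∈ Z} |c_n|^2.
Σ |c_n|^2 = 16π^2/3 + 49

Expand and integrate term by term over [-π, π]:
  ∫ (4x)^2 dx = 16·(2π^3/3); ∫ 2·4·(-7)·x dx = 0 (odd integrand); ∫ (-7)^2 dx = 49·2π.
So (1/(2π)) ∫_{-π}^{π} (4x - 7)^2 dx = 16π^2/3 + 49 = 16π^2/3 + 49.
Parseval ⇒ Σ |c_n|^2 = 16π^2/3 + 49.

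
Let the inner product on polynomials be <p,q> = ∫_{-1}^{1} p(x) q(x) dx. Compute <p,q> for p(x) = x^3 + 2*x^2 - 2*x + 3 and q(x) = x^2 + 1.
<p,q> = 152/15

Expand the product: p(x)·q(x) = x^5 + 2*x^4 - x^3 + 5*x^2 - 2*x + 3.
∫_{-1}^{1} of each monomial x^k gives [2/(k+1) if k even, 0 if k odd]. Integrating term-by-term (or equivalently evaluating the antiderivative F(x) = x^6/6 + 2*x^5/5 - x^4/4 + 5*x^3/3 - x^2 + 3*x at the endpoints):
  F(1) − F(−1) = 239/60 − (-123/20) = 152/15.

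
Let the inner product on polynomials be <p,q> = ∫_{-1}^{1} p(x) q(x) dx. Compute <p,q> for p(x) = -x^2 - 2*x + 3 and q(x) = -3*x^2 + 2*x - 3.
<p,q> = -352/15

Expand the product: p(x)·q(x) = 3*x^4 + 4*x^3 - 10*x^2 + 12*x - 9.
∫_{-1}^{1} of each monomial x^k gives [2/(k+1) if k even, 0 if k odd]. Integrating term-by-term (or equivalently evaluating the antiderivative F(x) = 3*x^5/5 + x^4 - 10*x^3/3 + 6*x^2 - 9*x at the endpoints):
  F(1) − F(−1) = -71/15 − (281/15) = -352/15.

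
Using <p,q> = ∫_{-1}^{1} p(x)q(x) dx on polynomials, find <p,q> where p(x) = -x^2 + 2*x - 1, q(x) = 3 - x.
<p,q> = -28/3

Expand the product: p(x)·q(x) = x^3 - 5*x^2 + 7*x - 3.
∫_{-1}^{1} of each monomial x^k gives [2/(k+1) if k even, 0 if k odd]. Integrating term-by-term (or equivalently evaluating the antiderivative F(x) = x^4/4 - 5*x^3/3 + 7*x^2/2 - 3*x at the endpoints):
  F(1) − F(−1) = -11/12 − (101/12) = -28/3.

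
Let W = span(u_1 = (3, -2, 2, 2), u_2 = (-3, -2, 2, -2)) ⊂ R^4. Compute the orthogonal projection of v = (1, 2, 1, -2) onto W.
proj_W(v) = (-3/13, 1/2, -1/2, -2/13)

Set up U = [u_1 | ... | u_2] ∈ R^(4×2). The projector onto W = col(U) is P = U (U^T U)^(-1) U^T.
Compute U^T U =
  [21, -5]
  [-5, 21],
and U^T v = (-3, -1).
Solve U^T U · c = U^T v for the coefficients: c = (-17/104, -9/104). The projection is proj_W(v) = U c.
Check: (v - proj_W(v)) · u_1 = 0  (should be 0).
Check: (v - proj_W(v)) · u_2 = 0  (should be 0).
Result: proj_W(v) = (-3/13, 1/2, -1/2, -2/13).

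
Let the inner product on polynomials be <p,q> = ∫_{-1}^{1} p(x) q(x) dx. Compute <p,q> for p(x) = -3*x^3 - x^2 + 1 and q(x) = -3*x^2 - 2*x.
<p,q> = 8/5

Expand the product: p(x)·q(x) = 9*x^5 + 9*x^4 + 2*x^3 - 3*x^2 - 2*x.
∫_{-1}^{1} of each monomial x^k gives [2/(k+1) if k even, 0 if k odd]. Integrating term-by-term (or equivalently evaluating the antiderivative F(x) = 3*x^6/2 + 9*x^5/5 + x^4/2 - x^3 - x^2 at the endpoints):
  F(1) − F(−1) = 9/5 − (1/5) = 8/5.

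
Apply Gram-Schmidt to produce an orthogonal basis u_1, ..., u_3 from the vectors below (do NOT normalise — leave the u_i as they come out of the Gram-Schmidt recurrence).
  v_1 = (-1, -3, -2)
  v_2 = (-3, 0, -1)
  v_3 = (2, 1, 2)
Orthogonal basis:
  u_1 = (-1, -3, -2)
  u_2 = (-37/14, 15/14, -2/7)
  u_3 = (-21/115, -7/23, 63/115)

Apply the Gram-Schmidt recurrence
  u_1 = v_1
  u_i = v_i − Σ_{j<i} ((v_i · u_j) / (u_j · u_j)) · u_j.

Step by step this gives:
  u_1 = (-1, -3, -2)
  u_2 = (-37/14, 15/14, -2/7)
  u_3 = (-21/115, -7/23, 63/115)

Orthogonality check:
  u_2 · u_1 = 0 (should be 0)
  u_3 · u_1 = 0 (should be 0)
  u_3 · u_2 = 0 (should be 0)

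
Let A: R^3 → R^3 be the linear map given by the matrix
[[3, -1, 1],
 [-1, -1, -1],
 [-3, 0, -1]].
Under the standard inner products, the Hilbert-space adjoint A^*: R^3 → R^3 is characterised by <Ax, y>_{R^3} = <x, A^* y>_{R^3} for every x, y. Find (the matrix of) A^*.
A^* = A^T =
[[3, -1, -3],
 [-1, -1, 0],
 [1, -1, -1]]

For real matrices with standard dot products, the defining identity <Ax, y> = <x, A^* y> gives (Ax)^T y = x^T (A^*) y, i.e. x^T A^T y = x^T (A^*) y. Since this holds for all x, y, we must have A^* = A^T. Therefore
A^* =
[[3, -1, -3],
 [-1, -1, 0],
 [1, -1, -1]].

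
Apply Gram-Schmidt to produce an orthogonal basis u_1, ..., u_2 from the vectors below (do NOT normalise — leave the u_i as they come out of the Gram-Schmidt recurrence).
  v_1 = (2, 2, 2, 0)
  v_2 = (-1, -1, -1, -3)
Orthogonal basis:
  u_1 = (2, 2, 2, 0)
  u_2 = (0, 0, 0, -3)

Apply the Gram-Schmidt recurrence
  u_1 = v_1
  u_i = v_i − Σ_{j<i} ((v_i · u_j) / (u_j · u_j)) · u_j.

Step by step this gives:
  u_1 = (2, 2, 2, 0)
  u_2 = (0, 0, 0, -3)

Orthogonality check:
  u_2 · u_1 = 0 (should be 0)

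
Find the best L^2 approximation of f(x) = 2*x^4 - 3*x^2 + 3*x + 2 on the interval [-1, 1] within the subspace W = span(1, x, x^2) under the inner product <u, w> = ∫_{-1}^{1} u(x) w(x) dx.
g(x) = -9*x^2/7 + 3*x + 64/35

The best approximation g ∈ W is the orthogonal projection of f onto W. Writing g = a_0 + a_1 x + a_2 x^2, the coefficients solve the normal equations G · a = b where
  G_{ij} = <φ_i, φ_j> and b_i = <f, φ_i>, with φ_0 = 1, φ_1 = x, φ_2 = x^2.
G =
  [2, 0, 2/3]
  [0, 2/3, 0]
  [2/3, 0, 2/5],
b = (14/5, 2, 74/105).
Solving gives a_0 = 64/35, a_1 = 3, a_2 = -9/7, so
  g(x) = -9*x^2/7 + 3*x + 64/35.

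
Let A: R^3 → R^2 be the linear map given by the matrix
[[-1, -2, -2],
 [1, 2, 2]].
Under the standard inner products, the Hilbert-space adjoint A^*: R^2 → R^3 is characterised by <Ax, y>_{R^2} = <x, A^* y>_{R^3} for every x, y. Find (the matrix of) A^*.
A^* = A^T =
[[-1, 1],
 [-2, 2],
 [-2, 2]]

For real matrices with standard dot products, the defining identity <Ax, y> = <x, A^* y> gives (Ax)^T y = x^T (A^*) y, i.e. x^T A^T y = x^T (A^*) y. Since this holds for all x, y, we must have A^* = A^T. Therefore
A^* =
[[-1, 1],
 [-2, 2],
 [-2, 2]].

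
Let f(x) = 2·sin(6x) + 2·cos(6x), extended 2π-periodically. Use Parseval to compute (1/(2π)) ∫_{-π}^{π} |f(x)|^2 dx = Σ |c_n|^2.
Σ |c_n|^2 = 4

Expand |f|^2 and use orthogonality of {sin(nx), cos(mx)} on [-π, π]:
  ∫_{-π}^{π} sin(nx)^2 dx = π, ∫ cos(mx)^2 dx = π, and cross terms integrate to 0.
So ∫_{-π}^{π} f(x)^2 dx = 2^2 · π + 2^2 · π = (4 + 4)π.
Divide by 2π: (4 + 4)/2 = 4.
By Parseval, this equals Σ |c_n|^2.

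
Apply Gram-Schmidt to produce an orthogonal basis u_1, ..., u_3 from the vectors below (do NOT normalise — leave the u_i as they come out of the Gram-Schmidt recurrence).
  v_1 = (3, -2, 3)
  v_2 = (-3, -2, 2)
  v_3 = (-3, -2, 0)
Orthogonal basis:
  u_1 = (3, -2, 3)
  u_2 = (-69/22, -21/11, 41/22)
  u_3 = (48/373, -360/373, -288/373)

Apply the Gram-Schmidt recurrence
  u_1 = v_1
  u_i = v_i − Σ_{j<i} ((v_i · u_j) / (u_j · u_j)) · u_j.

Step by step this gives:
  u_1 = (3, -2, 3)
  u_2 = (-69/22, -21/11, 41/22)
  u_3 = (48/373, -360/373, -288/373)

Orthogonality check:
  u_2 · u_1 = 0 (should be 0)
  u_3 · u_1 = 0 (should be 0)
  u_3 · u_2 = 0 (should be 0)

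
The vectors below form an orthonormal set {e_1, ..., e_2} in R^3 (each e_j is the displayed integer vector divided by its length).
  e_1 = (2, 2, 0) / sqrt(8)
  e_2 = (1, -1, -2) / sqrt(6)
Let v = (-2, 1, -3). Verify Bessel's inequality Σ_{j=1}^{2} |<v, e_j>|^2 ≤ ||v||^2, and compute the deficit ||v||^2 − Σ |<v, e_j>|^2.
Σ |<v, e_j>|^2 = 2; ||v||^2 = 14; deficit = 12

Write each e_j = u_j / sqrt(<u_j, u_j>) where u_j is the displayed integer vector. Then <v, e_j> = <v, u_j> / sqrt(<u_j, u_j>), so |<v, e_j>|^2 = <v, u_j>^2 / <u_j, u_j>.
Coefficients: <v, e_1> = -2/sqrt(8), <v, e_2> = 3/sqrt(6).
Square and sum: Σ |<v, e_j>|^2 = 2.
Compute ||v||^2 = v·v = 14.
Deficit = 14 − 2 = 12 ≥ 0, confirming Bessel's inequality. (The deficit equals ||v − Σ <v,e_j> e_j||^2, the squared distance from v to span{e_j}.)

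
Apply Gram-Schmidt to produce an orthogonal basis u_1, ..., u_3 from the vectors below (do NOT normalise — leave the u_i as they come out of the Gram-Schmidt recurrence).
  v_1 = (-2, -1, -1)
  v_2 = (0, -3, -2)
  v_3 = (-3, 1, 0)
Orthogonal basis:
  u_1 = (-2, -1, -1)
  u_2 = (5/3, -13/6, -7/6)
  u_3 = (1/53, 4/53, -6/53)

Apply the Gram-Schmidt recurrence
  u_1 = v_1
  u_i = v_i − Σ_{j<i} ((v_i · u_j) / (u_j · u_j)) · u_j.

Step by step this gives:
  u_1 = (-2, -1, -1)
  u_2 = (5/3, -13/6, -7/6)
  u_3 = (1/53, 4/53, -6/53)

Orthogonality check:
  u_2 · u_1 = 0 (should be 0)
  u_3 · u_1 = 0 (should be 0)
  u_3 · u_2 = 0 (should be 0)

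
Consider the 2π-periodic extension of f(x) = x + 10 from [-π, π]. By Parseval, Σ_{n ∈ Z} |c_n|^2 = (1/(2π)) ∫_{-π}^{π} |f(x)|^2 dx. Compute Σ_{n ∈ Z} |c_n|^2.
Σ |c_n|^2 = π^2/3 + 100

Expand and integrate term by term over [-π, π]:
  ∫ (x)^2 dx = 1·(2π^3/3); ∫ 2·1·(10)·x dx = 0 (odd integrand); ∫ 10^2 dx = 100·2π.
So (1/(2π)) ∫_{-π}^{π} (x + 10)^2 dx = 1π^2/3 + 100 = π^2/3 + 100.
Parseval ⇒ Σ |c_n|^2 = π^2/3 + 100.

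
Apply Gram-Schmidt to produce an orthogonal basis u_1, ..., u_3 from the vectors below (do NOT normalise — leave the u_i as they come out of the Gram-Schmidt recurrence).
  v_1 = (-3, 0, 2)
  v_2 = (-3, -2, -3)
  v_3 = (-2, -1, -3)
Orthogonal basis:
  u_1 = (-3, 0, 2)
  u_2 = (-30/13, -2, -45/13)
  u_3 = (-44/277, 165/277, -66/277)

Apply the Gram-Schmidt recurrence
  u_1 = v_1
  u_i = v_i − Σ_{j<i} ((v_i · u_j) / (u_j · u_j)) · u_j.

Step by step this gives:
  u_1 = (-3, 0, 2)
  u_2 = (-30/13, -2, -45/13)
  u_3 = (-44/277, 165/277, -66/277)

Orthogonality check:
  u_2 · u_1 = 0 (should be 0)
  u_3 · u_1 = 0 (should be 0)
  u_3 · u_2 = 0 (should be 0)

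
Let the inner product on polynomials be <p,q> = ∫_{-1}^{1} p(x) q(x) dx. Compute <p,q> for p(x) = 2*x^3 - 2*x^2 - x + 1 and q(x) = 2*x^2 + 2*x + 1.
<p,q> = 2/3

Expand the product: p(x)·q(x) = 4*x^5 - 4*x^3 - 2*x^2 + x + 1.
∫_{-1}^{1} of each monomial x^k gives [2/(k+1) if k even, 0 if k odd]. Integrating term-by-term (or equivalently evaluating the antiderivative F(x) = 2*x^6/3 - x^4 - 2*x^3/3 + x^2/2 + x at the endpoints):
  F(1) − F(−1) = 1/2 − (-1/6) = 2/3.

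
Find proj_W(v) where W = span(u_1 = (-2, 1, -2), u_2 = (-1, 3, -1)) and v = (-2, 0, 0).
proj_W(v) = (-1, 0, -1)

Set up U = [u_1 | ... | u_2] ∈ R^(3×2). The projector onto W = col(U) is P = U (U^T U)^(-1) U^T.
Compute U^T U =
  [9, 7]
  [7, 11],
and U^T v = (4, 2).
Solve U^T U · c = U^T v for the coefficients: c = (3/5, -1/5). The projection is proj_W(v) = U c.
Check: (v - proj_W(v)) · u_1 = 0  (should be 0).
Check: (v - proj_W(v)) · u_2 = 0  (should be 0).
Result: proj_W(v) = (-1, 0, -1).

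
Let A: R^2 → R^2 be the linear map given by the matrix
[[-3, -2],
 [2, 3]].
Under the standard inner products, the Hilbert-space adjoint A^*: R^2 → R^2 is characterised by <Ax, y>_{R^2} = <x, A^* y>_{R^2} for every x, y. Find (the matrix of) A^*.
A^* = A^T =
[[-3, 2],
 [-2, 3]]

For real matrices with standard dot products, the defining identity <Ax, y> = <x, A^* y> gives (Ax)^T y = x^T (A^*) y, i.e. x^T A^T y = x^T (A^*) y. Since this holds for all x, y, we must have A^* = A^T. Therefore
A^* =
[[-3, 2],
 [-2, 3]].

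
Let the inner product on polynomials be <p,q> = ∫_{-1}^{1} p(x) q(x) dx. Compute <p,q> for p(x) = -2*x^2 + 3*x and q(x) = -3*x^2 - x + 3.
<p,q> = -18/5

Expand the product: p(x)·q(x) = 6*x^4 - 7*x^3 - 9*x^2 + 9*x.
∫_{-1}^{1} of each monomial x^k gives [2/(k+1) if k even, 0 if k odd]. Integrating term-by-term (or equivalently evaluating the antiderivative F(x) = 6*x^5/5 - 7*x^4/4 - 3*x^3 + 9*x^2/2 at the endpoints):
  F(1) − F(−1) = 19/20 − (91/20) = -18/5.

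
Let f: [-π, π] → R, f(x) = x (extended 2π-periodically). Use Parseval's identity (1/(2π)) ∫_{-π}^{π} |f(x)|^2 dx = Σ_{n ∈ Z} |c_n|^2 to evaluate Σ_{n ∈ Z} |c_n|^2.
Σ |c_n|^2 = π^2/3

Expand and integrate term by term over [-π, π]:
  ∫ (x)^2 dx = 1·(2π^3/3); ∫ 2·1·(0)·x dx = 0 (odd integrand); ∫ 0^2 dx = 0·2π.
So (1/(2π)) ∫_{-π}^{π} (x)^2 dx = 1π^2/3 + 0 = π^2/3.
Parseval ⇒ Σ |c_n|^2 = π^2/3.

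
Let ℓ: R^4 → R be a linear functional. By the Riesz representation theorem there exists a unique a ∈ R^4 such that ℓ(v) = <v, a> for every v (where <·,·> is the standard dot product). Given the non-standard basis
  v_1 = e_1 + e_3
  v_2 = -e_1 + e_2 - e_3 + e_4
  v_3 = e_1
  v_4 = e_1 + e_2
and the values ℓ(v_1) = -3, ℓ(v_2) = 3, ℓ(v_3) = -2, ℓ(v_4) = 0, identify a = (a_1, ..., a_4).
a = (-2, 2, -1, -2)

Write a = (a_1, ..., a_4) in the standard basis. For each basis vector v_i, ℓ(v_i) = <v_i, a> is a linear equation in the a_j's. Collect the n equations into a matrix system V a = ℓ, where row i of V is v_i (expressed in the standard basis). Since V is invertible (lower-triangular with 1s on the diagonal, up to permutation), solve by back-substitution:
  V =
[[1, 0, 1, 0],
 [-1, 1, -1, 1],
 [1, 0, 0, 0],
 [1, 1, 0, 0]]
  V a = (-3, 3, -2, 0)
Solving gives a = (-2, 2, -1, -2).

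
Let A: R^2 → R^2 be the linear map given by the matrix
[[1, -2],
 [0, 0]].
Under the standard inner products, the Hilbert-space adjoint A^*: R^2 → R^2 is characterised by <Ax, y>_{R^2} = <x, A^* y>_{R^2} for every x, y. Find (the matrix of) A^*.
A^* = A^T =
[[1, 0],
 [-2, 0]]

For real matrices with standard dot products, the defining identity <Ax, y> = <x, A^* y> gives (Ax)^T y = x^T (A^*) y, i.e. x^T A^T y = x^T (A^*) y. Since this holds for all x, y, we must have A^* = A^T. Therefore
A^* =
[[1, 0],
 [-2, 0]].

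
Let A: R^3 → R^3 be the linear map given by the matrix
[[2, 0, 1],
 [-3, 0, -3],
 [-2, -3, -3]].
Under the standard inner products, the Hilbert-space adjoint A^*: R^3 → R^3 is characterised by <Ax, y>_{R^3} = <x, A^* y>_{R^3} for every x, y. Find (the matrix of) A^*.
A^* = A^T =
[[2, -3, -2],
 [0, 0, -3],
 [1, -3, -3]]

For real matrices with standard dot products, the defining identity <Ax, y> = <x, A^* y> gives (Ax)^T y = x^T (A^*) y, i.e. x^T A^T y = x^T (A^*) y. Since this holds for all x, y, we must have A^* = A^T. Therefore
A^* =
[[2, -3, -2],
 [0, 0, -3],
 [1, -3, -3]].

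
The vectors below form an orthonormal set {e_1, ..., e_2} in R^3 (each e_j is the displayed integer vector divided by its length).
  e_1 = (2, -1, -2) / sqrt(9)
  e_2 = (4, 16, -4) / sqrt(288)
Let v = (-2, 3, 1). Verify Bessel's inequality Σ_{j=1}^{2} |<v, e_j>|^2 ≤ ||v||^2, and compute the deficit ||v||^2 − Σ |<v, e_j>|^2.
Σ |<v, e_j>|^2 = 27/2; ||v||^2 = 14; deficit = 1/2

Write each e_j = u_j / sqrt(<u_j, u_j>) where u_j is the displayed integer vector. Then <v, e_j> = <v, u_j> / sqrt(<u_j, u_j>), so |<v, e_j>|^2 = <v, u_j>^2 / <u_j, u_j>.
Coefficients: <v, e_1> = -9/sqrt(9), <v, e_2> = 36/sqrt(288).
Square and sum: Σ |<v, e_j>|^2 = 27/2.
Compute ||v||^2 = v·v = 14.
Deficit = 14 − 27/2 = 1/2 ≥ 0, confirming Bessel's inequality. (The deficit equals ||v − Σ <v,e_j> e_j||^2, the squared distance from v to span{e_j}.)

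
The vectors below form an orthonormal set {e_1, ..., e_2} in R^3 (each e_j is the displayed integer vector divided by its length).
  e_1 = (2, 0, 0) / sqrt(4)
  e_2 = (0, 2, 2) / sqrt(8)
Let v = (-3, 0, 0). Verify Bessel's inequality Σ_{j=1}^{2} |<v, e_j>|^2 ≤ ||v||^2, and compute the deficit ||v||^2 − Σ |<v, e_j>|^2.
Σ |<v, e_j>|^2 = 9; ||v||^2 = 9; deficit = 0

Write each e_j = u_j / sqrt(<u_j, u_j>) where u_j is the displayed integer vector. Then <v, e_j> = <v, u_j> / sqrt(<u_j, u_j>), so |<v, e_j>|^2 = <v, u_j>^2 / <u_j, u_j>.
Coefficients: <v, e_1> = -6/sqrt(4), <v, e_2> = 0/sqrt(8).
Square and sum: Σ |<v, e_j>|^2 = 9.
Compute ||v||^2 = v·v = 9.
Deficit = 9 − 9 = 0 ≥ 0, confirming Bessel's inequality. (The deficit equals ||v − Σ <v,e_j> e_j||^2, the squared distance from v to span{e_j}.)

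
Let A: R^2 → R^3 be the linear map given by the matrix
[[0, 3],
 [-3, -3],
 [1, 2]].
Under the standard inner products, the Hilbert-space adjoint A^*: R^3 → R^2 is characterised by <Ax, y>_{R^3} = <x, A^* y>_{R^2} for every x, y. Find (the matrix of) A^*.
A^* = A^T =
[[0, -3, 1],
 [3, -3, 2]]

For real matrices with standard dot products, the defining identity <Ax, y> = <x, A^* y> gives (Ax)^T y = x^T (A^*) y, i.e. x^T A^T y = x^T (A^*) y. Since this holds for all x, y, we must have A^* = A^T. Therefore
A^* =
[[0, -3, 1],
 [3, -3, 2]].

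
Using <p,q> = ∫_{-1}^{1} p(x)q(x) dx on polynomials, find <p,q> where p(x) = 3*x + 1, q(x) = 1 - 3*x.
<p,q> = -4

Expand the product: p(x)·q(x) = 1 - 9*x^2.
∫_{-1}^{1} of each monomial x^k gives [2/(k+1) if k even, 0 if k odd]. Integrating term-by-term (or equivalently evaluating the antiderivative F(x) = -3*x^3 + x at the endpoints):
  F(1) − F(−1) = -2 − (2) = -4.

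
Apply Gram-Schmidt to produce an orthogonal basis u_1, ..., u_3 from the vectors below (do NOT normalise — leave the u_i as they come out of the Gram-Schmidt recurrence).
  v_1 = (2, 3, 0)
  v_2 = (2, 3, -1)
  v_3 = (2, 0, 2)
Orthogonal basis:
  u_1 = (2, 3, 0)
  u_2 = (0, 0, -1)
  u_3 = (18/13, -12/13, 0)

Apply the Gram-Schmidt recurrence
  u_1 = v_1
  u_i = v_i − Σ_{j<i} ((v_i · u_j) / (u_j · u_j)) · u_j.

Step by step this gives:
  u_1 = (2, 3, 0)
  u_2 = (0, 0, -1)
  u_3 = (18/13, -12/13, 0)

Orthogonality check:
  u_2 · u_1 = 0 (should be 0)
  u_3 · u_1 = 0 (should be 0)
  u_3 · u_2 = 0 (should be 0)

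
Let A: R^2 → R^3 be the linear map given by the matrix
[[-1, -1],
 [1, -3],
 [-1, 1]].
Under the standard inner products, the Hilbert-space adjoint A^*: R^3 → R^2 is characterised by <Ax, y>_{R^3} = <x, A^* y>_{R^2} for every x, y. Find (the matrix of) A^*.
A^* = A^T =
[[-1, 1, -1],
 [-1, -3, 1]]

For real matrices with standard dot products, the defining identity <Ax, y> = <x, A^* y> gives (Ax)^T y = x^T (A^*) y, i.e. x^T A^T y = x^T (A^*) y. Since this holds for all x, y, we must have A^* = A^T. Therefore
A^* =
[[-1, 1, -1],
 [-1, -3, 1]].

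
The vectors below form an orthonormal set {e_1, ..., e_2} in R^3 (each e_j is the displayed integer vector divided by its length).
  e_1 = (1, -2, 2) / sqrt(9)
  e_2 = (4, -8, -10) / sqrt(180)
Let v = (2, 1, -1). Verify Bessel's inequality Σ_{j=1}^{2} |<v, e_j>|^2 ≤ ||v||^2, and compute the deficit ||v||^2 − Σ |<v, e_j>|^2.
Σ |<v, e_j>|^2 = 1; ||v||^2 = 6; deficit = 5

Write each e_j = u_j / sqrt(<u_j, u_j>) where u_j is the displayed integer vector. Then <v, e_j> = <v, u_j> / sqrt(<u_j, u_j>), so |<v, e_j>|^2 = <v, u_j>^2 / <u_j, u_j>.
Coefficients: <v, e_1> = -2/sqrt(9), <v, e_2> = 10/sqrt(180).
Square and sum: Σ |<v, e_j>|^2 = 1.
Compute ||v||^2 = v·v = 6.
Deficit = 6 − 1 = 5 ≥ 0, confirming Bessel's inequality. (The deficit equals ||v − Σ <v,e_j> e_j||^2, the squared distance from v to span{e_j}.)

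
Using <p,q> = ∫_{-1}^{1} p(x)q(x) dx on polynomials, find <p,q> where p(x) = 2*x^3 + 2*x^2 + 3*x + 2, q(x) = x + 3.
<p,q> = 94/5

Expand the product: p(x)·q(x) = 2*x^4 + 8*x^3 + 9*x^2 + 11*x + 6.
∫_{-1}^{1} of each monomial x^k gives [2/(k+1) if k even, 0 if k odd]. Integrating term-by-term (or equivalently evaluating the antiderivative F(x) = 2*x^5/5 + 2*x^4 + 3*x^3 + 11*x^2/2 + 6*x at the endpoints):
  F(1) − F(−1) = 169/10 − (-19/10) = 94/5.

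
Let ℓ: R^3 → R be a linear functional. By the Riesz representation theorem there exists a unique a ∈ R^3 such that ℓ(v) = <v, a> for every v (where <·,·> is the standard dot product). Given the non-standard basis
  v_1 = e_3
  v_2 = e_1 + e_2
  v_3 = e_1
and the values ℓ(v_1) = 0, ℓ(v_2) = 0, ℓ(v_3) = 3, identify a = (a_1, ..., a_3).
a = (3, -3, 0)

Write a = (a_1, ..., a_3) in the standard basis. For each basis vector v_i, ℓ(v_i) = <v_i, a> is a linear equation in the a_j's. Collect the n equations into a matrix system V a = ℓ, where row i of V is v_i (expressed in the standard basis). Since V is invertible (lower-triangular with 1s on the diagonal, up to permutation), solve by back-substitution:
  V =
[[0, 0, 1],
 [1, 1, 0],
 [1, 0, 0]]
  V a = (0, 0, 3)
Solving gives a = (3, -3, 0).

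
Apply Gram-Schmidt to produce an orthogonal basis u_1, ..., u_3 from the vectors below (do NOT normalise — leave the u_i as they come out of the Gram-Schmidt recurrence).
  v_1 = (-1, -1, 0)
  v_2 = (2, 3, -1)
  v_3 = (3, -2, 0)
Orthogonal basis:
  u_1 = (-1, -1, 0)
  u_2 = (-1/2, 1/2, -1)
  u_3 = (5/3, -5/3, -5/3)

Apply the Gram-Schmidt recurrence
  u_1 = v_1
  u_i = v_i − Σ_{j<i} ((v_i · u_j) / (u_j · u_j)) · u_j.

Step by step this gives:
  u_1 = (-1, -1, 0)
  u_2 = (-1/2, 1/2, -1)
  u_3 = (5/3, -5/3, -5/3)

Orthogonality check:
  u_2 · u_1 = 0 (should be 0)
  u_3 · u_1 = 0 (should be 0)
  u_3 · u_2 = 0 (should be 0)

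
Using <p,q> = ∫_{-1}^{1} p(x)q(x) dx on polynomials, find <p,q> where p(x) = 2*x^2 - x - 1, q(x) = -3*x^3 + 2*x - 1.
<p,q> = 8/15

Expand the product: p(x)·q(x) = -6*x^5 + 3*x^4 + 7*x^3 - 4*x^2 - x + 1.
∫_{-1}^{1} of each monomial x^k gives [2/(k+1) if k even, 0 if k odd]. Integrating term-by-term (or equivalently evaluating the antiderivative F(x) = -x^6 + 3*x^5/5 + 7*x^4/4 - 4*x^3/3 - x^2/2 + x at the endpoints):
  F(1) − F(−1) = 31/60 − (-1/60) = 8/15.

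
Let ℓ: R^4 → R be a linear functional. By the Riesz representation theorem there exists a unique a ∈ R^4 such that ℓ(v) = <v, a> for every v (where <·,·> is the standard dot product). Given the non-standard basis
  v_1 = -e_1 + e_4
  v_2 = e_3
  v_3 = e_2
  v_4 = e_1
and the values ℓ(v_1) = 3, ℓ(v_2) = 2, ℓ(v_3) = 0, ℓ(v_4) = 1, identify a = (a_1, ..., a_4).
a = (1, 0, 2, 4)

Write a = (a_1, ..., a_4) in the standard basis. For each basis vector v_i, ℓ(v_i) = <v_i, a> is a linear equation in the a_j's. Collect the n equations into a matrix system V a = ℓ, where row i of V is v_i (expressed in the standard basis). Since V is invertible (lower-triangular with 1s on the diagonal, up to permutation), solve by back-substitution:
  V =
[[-1, 0, 0, 1],
 [0, 0, 1, 0],
 [0, 1, 0, 0],
 [1, 0, 0, 0]]
  V a = (3, 2, 0, 1)
Solving gives a = (1, 0, 2, 4).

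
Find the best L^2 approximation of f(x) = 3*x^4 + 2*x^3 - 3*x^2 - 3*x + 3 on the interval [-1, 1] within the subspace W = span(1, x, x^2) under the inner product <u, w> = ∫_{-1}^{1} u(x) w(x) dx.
g(x) = -3*x^2/7 - 9*x/5 + 96/35

The best approximation g ∈ W is the orthogonal projection of f onto W. Writing g = a_0 + a_1 x + a_2 x^2, the coefficients solve the normal equations G · a = b where
  G_{ij} = <φ_i, φ_j> and b_i = <f, φ_i>, with φ_0 = 1, φ_1 = x, φ_2 = x^2.
G =
  [2, 0, 2/3]
  [0, 2/3, 0]
  [2/3, 0, 2/5],
b = (26/5, -6/5, 58/35).
Solving gives a_0 = 96/35, a_1 = -9/5, a_2 = -3/7, so
  g(x) = -3*x^2/7 - 9*x/5 + 96/35.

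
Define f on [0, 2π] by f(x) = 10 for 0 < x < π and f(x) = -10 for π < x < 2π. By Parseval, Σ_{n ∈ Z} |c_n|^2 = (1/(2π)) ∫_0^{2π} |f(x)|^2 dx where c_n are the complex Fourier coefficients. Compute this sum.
Σ |c_n|^2 = 100

Parseval equates the L^2 energy of f (normalised by 1/(2π)) with the ℓ^2 sum of its Fourier coefficients: (1/(2π)) ∫_0^{2π} |f|^2 = Σ |c_n|^2.
Compute the left side: (1/(2π)) [∫_0^π 10^2 dx + ∫_π^{2π} (-10)^2 dx] = (1/(2π)) · (100π + 100π) = (100 + 100)/2 = 100.
So Σ_{n ∈ Z} |c_n|^2 = 100.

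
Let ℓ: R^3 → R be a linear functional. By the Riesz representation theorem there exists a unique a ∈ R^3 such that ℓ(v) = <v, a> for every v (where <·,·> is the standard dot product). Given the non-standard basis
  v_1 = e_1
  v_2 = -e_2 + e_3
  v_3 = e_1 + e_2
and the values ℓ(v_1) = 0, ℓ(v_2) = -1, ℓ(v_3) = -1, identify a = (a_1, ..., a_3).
a = (0, -1, -2)

Write a = (a_1, ..., a_3) in the standard basis. For each basis vector v_i, ℓ(v_i) = <v_i, a> is a linear equation in the a_j's. Collect the n equations into a matrix system V a = ℓ, where row i of V is v_i (expressed in the standard basis). Since V is invertible (lower-triangular with 1s on the diagonal, up to permutation), solve by back-substitution:
  V =
[[1, 0, 0],
 [0, -1, 1],
 [1, 1, 0]]
  V a = (0, -1, -1)
Solving gives a = (0, -1, -2).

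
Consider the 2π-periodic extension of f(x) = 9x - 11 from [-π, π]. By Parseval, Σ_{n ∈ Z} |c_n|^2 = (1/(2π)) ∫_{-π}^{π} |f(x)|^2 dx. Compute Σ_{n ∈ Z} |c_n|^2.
Σ |c_n|^2 = 27π^2 + 121

Expand and integrate term by term over [-π, π]:
  ∫ (9x)^2 dx = 81·(2π^3/3); ∫ 2·9·(-11)·x dx = 0 (odd integrand); ∫ (-11)^2 dx = 121·2π.
So (1/(2π)) ∫_{-π}^{π} (9x - 11)^2 dx = 81π^2/3 + 121 = 27π^2 + 121.
Parseval ⇒ Σ |c_n|^2 = 27π^2 + 121.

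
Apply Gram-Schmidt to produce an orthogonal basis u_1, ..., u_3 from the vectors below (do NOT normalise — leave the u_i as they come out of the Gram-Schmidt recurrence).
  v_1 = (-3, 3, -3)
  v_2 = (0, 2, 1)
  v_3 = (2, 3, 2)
Orthogonal basis:
  u_1 = (-3, 3, -3)
  u_2 = (1/3, 5/3, 4/3)
  u_3 = (15/14, 5/14, -5/7)

Apply the Gram-Schmidt recurrence
  u_1 = v_1
  u_i = v_i − Σ_{j<i} ((v_i · u_j) / (u_j · u_j)) · u_j.

Step by step this gives:
  u_1 = (-3, 3, -3)
  u_2 = (1/3, 5/3, 4/3)
  u_3 = (15/14, 5/14, -5/7)

Orthogonality check:
  u_2 · u_1 = 0 (should be 0)
  u_3 · u_1 = 0 (should be 0)
  u_3 · u_2 = 0 (should be 0)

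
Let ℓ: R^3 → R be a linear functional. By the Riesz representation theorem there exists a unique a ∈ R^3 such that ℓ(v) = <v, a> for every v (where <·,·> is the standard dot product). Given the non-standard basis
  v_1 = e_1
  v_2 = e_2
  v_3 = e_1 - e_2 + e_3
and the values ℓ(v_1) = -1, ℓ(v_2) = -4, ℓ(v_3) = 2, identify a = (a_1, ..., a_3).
a = (-1, -4, -1)

Write a = (a_1, ..., a_3) in the standard basis. For each basis vector v_i, ℓ(v_i) = <v_i, a> is a linear equation in the a_j's. Collect the n equations into a matrix system V a = ℓ, where row i of V is v_i (expressed in the standard basis). Since V is invertible (lower-triangular with 1s on the diagonal, up to permutation), solve by back-substitution:
  V =
[[1, 0, 0],
 [0, 1, 0],
 [1, -1, 1]]
  V a = (-1, -4, 2)
Solving gives a = (-1, -4, -1).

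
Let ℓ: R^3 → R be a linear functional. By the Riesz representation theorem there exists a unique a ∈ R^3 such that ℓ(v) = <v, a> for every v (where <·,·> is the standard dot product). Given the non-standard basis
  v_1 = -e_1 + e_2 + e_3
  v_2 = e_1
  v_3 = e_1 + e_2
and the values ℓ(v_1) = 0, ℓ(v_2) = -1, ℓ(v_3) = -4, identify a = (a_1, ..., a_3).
a = (-1, -3, 2)

Write a = (a_1, ..., a_3) in the standard basis. For each basis vector v_i, ℓ(v_i) = <v_i, a> is a linear equation in the a_j's. Collect the n equations into a matrix system V a = ℓ, where row i of V is v_i (expressed in the standard basis). Since V is invertible (lower-triangular with 1s on the diagonal, up to permutation), solve by back-substitution:
  V =
[[-1, 1, 1],
 [1, 0, 0],
 [1, 1, 0]]
  V a = (0, -1, -4)
Solving gives a = (-1, -3, 2).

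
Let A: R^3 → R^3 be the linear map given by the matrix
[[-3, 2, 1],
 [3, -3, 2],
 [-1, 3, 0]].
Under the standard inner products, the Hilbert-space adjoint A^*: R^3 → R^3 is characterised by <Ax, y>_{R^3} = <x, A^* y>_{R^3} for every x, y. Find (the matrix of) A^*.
A^* = A^T =
[[-3, 3, -1],
 [2, -3, 3],
 [1, 2, 0]]

For real matrices with standard dot products, the defining identity <Ax, y> = <x, A^* y> gives (Ax)^T y = x^T (A^*) y, i.e. x^T A^T y = x^T (A^*) y. Since this holds for all x, y, we must have A^* = A^T. Therefore
A^* =
[[-3, 3, -1],
 [2, -3, 3],
 [1, 2, 0]].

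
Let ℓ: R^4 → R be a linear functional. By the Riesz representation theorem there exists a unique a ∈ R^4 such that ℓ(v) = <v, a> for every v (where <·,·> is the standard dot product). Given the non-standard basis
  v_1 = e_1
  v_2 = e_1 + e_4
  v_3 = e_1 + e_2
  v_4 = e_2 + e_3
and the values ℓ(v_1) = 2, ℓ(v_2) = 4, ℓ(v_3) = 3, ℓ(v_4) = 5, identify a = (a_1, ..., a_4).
a = (2, 1, 4, 2)

Write a = (a_1, ..., a_4) in the standard basis. For each basis vector v_i, ℓ(v_i) = <v_i, a> is a linear equation in the a_j's. Collect the n equations into a matrix system V a = ℓ, where row i of V is v_i (expressed in the standard basis). Since V is invertible (lower-triangular with 1s on the diagonal, up to permutation), solve by back-substitution:
  V =
[[1, 0, 0, 0],
 [1, 0, 0, 1],
 [1, 1, 0, 0],
 [0, 1, 1, 0]]
  V a = (2, 4, 3, 5)
Solving gives a = (2, 1, 4, 2).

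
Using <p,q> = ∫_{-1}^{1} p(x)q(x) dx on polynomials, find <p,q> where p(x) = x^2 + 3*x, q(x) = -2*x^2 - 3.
<p,q> = -14/5

Expand the product: p(x)·q(x) = -2*x^4 - 6*x^3 - 3*x^2 - 9*x.
∫_{-1}^{1} of each monomial x^k gives [2/(k+1) if k even, 0 if k odd]. Integrating term-by-term (or equivalently evaluating the antiderivative F(x) = -2*x^5/5 - 3*x^4/2 - x^3 - 9*x^2/2 at the endpoints):
  F(1) − F(−1) = -37/5 − (-23/5) = -14/5.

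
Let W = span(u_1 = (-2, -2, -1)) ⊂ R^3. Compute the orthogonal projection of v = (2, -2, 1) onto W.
proj_W(v) = (2/9, 2/9, 1/9)

Set up U = [u_1 | ... | u_1] ∈ R^(3×1). The projector onto W = col(U) is P = U (U^T U)^(-1) U^T.
Compute U^T U =
  [9],
and U^T v = (-1).
Solve U^T U · c = U^T v for the coefficients: c = (-1/9). The projection is proj_W(v) = U c.
Check: (v - proj_W(v)) · u_1 = 0  (should be 0).
Result: proj_W(v) = (2/9, 2/9, 1/9).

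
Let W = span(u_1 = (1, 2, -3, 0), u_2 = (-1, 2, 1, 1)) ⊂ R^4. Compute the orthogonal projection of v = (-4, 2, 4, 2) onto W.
proj_W(v) = (-20/7, 16/7, 32/7, 2)

Set up U = [u_1 | ... | u_2] ∈ R^(4×2). The projector onto W = col(U) is P = U (U^T U)^(-1) U^T.
Compute U^T U =
  [14, 0]
  [0, 7],
and U^T v = (-12, 14).
Solve U^T U · c = U^T v for the coefficients: c = (-6/7, 2). The projection is proj_W(v) = U c.
Check: (v - proj_W(v)) · u_1 = 0  (should be 0).
Check: (v - proj_W(v)) · u_2 = 0  (should be 0).
Result: proj_W(v) = (-20/7, 16/7, 32/7, 2).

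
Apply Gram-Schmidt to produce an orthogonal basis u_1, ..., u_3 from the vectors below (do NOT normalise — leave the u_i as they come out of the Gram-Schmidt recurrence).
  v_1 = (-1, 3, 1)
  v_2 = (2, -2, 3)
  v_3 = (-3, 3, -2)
Orthogonal basis:
  u_1 = (-1, 3, 1)
  u_2 = (17/11, -7/11, 38/11)
  u_3 = (-55/81, -25/81, 20/81)

Apply the Gram-Schmidt recurrence
  u_1 = v_1
  u_i = v_i − Σ_{j<i} ((v_i · u_j) / (u_j · u_j)) · u_j.

Step by step this gives:
  u_1 = (-1, 3, 1)
  u_2 = (17/11, -7/11, 38/11)
  u_3 = (-55/81, -25/81, 20/81)

Orthogonality check:
  u_2 · u_1 = 0 (should be 0)
  u_3 · u_1 = 0 (should be 0)
  u_3 · u_2 = 0 (should be 0)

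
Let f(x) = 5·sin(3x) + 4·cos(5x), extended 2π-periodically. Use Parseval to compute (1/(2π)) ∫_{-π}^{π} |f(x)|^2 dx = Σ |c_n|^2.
Σ |c_n|^2 = 41/2

Expand |f|^2 and use orthogonality of {sin(nx), cos(mx)} on [-π, π]:
  ∫_{-π}^{π} sin(nx)^2 dx = π, ∫ cos(mx)^2 dx = π, and cross terms integrate to 0.
So ∫_{-π}^{π} f(x)^2 dx = 5^2 · π + 4^2 · π = (25 + 16)π.
Divide by 2π: (25 + 16)/2 = 41/2.
By Parseval, this equals Σ |c_n|^2.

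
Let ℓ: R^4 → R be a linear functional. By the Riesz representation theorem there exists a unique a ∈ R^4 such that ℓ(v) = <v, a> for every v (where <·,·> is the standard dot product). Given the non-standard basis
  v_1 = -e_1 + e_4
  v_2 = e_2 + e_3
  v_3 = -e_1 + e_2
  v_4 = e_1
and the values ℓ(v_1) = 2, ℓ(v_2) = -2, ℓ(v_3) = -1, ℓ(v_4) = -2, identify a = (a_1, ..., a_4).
a = (-2, -3, 1, 0)

Write a = (a_1, ..., a_4) in the standard basis. For each basis vector v_i, ℓ(v_i) = <v_i, a> is a linear equation in the a_j's. Collect the n equations into a matrix system V a = ℓ, where row i of V is v_i (expressed in the standard basis). Since V is invertible (lower-triangular with 1s on the diagonal, up to permutation), solve by back-substitution:
  V =
[[-1, 0, 0, 1],
 [0, 1, 1, 0],
 [-1, 1, 0, 0],
 [1, 0, 0, 0]]
  V a = (2, -2, -1, -2)
Solving gives a = (-2, -3, 1, 0).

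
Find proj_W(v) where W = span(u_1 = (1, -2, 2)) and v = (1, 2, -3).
proj_W(v) = (-1, 2, -2)

Set up U = [u_1 | ... | u_1] ∈ R^(3×1). The projector onto W = col(U) is P = U (U^T U)^(-1) U^T.
Compute U^T U =
  [9],
and U^T v = (-9).
Solve U^T U · c = U^T v for the coefficients: c = (-1). The projection is proj_W(v) = U c.
Check: (v - proj_W(v)) · u_1 = 0  (should be 0).
Result: proj_W(v) = (-1, 2, -2).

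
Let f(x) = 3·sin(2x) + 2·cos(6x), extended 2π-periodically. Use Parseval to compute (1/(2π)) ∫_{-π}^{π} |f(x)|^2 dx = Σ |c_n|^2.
Σ |c_n|^2 = 13/2

Expand |f|^2 and use orthogonality of {sin(nx), cos(mx)} on [-π, π]:
  ∫_{-π}^{π} sin(nx)^2 dx = π, ∫ cos(mx)^2 dx = π, and cross terms integrate to 0.
So ∫_{-π}^{π} f(x)^2 dx = 3^2 · π + 2^2 · π = (9 + 4)π.
Divide by 2π: (9 + 4)/2 = 13/2.
By Parseval, this equals Σ |c_n|^2.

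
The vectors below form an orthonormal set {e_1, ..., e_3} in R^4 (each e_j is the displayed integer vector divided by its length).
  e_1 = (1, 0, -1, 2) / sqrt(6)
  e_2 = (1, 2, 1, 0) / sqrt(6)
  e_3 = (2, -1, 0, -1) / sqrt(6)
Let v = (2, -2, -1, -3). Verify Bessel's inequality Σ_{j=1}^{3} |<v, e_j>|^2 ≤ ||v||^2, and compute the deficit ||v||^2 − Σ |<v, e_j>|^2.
Σ |<v, e_j>|^2 = 33/2; ||v||^2 = 18; deficit = 3/2

Write each e_j = u_j / sqrt(<u_j, u_j>) where u_j is the displayed integer vector. Then <v, e_j> = <v, u_j> / sqrt(<u_j, u_j>), so |<v, e_j>|^2 = <v, u_j>^2 / <u_j, u_j>.
Coefficients: <v, e_1> = -3/sqrt(6), <v, e_2> = -3/sqrt(6), <v, e_3> = 9/sqrt(6).
Square and sum: Σ |<v, e_j>|^2 = 33/2.
Compute ||v||^2 = v·v = 18.
Deficit = 18 − 33/2 = 3/2 ≥ 0, confirming Bessel's inequality. (The deficit equals ||v − Σ <v,e_j> e_j||^2, the squared distance from v to span{e_j}.)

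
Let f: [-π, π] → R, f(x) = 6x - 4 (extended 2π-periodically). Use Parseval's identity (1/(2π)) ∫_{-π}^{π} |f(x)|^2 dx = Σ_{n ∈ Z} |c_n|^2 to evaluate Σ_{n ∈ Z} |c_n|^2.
Σ |c_n|^2 = 12π^2 + 16

Expand and integrate term by term over [-π, π]:
  ∫ (6x)^2 dx = 36·(2π^3/3); ∫ 2·6·(-4)·x dx = 0 (odd integrand); ∫ (-4)^2 dx = 16·2π.
So (1/(2π)) ∫_{-π}^{π} (6x - 4)^2 dx = 36π^2/3 + 16 = 12π^2 + 16.
Parseval ⇒ Σ |c_n|^2 = 12π^2 + 16.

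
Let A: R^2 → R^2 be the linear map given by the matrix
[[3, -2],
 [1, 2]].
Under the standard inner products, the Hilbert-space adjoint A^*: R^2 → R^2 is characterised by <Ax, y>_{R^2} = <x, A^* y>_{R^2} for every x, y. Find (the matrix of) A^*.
A^* = A^T =
[[3, 1],
 [-2, 2]]

For real matrices with standard dot products, the defining identity <Ax, y> = <x, A^* y> gives (Ax)^T y = x^T (A^*) y, i.e. x^T A^T y = x^T (A^*) y. Since this holds for all x, y, we must have A^* = A^T. Therefore
A^* =
[[3, 1],
 [-2, 2]].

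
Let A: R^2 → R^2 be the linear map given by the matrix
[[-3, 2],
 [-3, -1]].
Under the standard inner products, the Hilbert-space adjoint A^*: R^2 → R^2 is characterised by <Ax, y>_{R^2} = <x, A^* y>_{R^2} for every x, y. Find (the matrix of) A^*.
A^* = A^T =
[[-3, -3],
 [2, -1]]

For real matrices with standard dot products, the defining identity <Ax, y> = <x, A^* y> gives (Ax)^T y = x^T (A^*) y, i.e. x^T A^T y = x^T (A^*) y. Since this holds for all x, y, we must have A^* = A^T. Therefore
A^* =
[[-3, -3],
 [2, -1]].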